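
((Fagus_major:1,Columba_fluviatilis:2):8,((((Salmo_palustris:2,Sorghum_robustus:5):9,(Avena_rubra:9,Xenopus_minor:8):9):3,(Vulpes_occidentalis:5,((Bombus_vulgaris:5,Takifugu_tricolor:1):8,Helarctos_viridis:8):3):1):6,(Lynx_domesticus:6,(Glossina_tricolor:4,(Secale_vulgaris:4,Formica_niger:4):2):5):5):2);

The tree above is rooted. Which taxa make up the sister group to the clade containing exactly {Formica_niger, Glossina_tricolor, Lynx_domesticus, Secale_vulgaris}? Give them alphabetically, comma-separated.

Avena_rubra, Bombus_vulgaris, Helarctos_viridis, Salmo_palustris, Sorghum_robustus, Takifugu_tricolor, Vulpes_occidentalis, Xenopus_minor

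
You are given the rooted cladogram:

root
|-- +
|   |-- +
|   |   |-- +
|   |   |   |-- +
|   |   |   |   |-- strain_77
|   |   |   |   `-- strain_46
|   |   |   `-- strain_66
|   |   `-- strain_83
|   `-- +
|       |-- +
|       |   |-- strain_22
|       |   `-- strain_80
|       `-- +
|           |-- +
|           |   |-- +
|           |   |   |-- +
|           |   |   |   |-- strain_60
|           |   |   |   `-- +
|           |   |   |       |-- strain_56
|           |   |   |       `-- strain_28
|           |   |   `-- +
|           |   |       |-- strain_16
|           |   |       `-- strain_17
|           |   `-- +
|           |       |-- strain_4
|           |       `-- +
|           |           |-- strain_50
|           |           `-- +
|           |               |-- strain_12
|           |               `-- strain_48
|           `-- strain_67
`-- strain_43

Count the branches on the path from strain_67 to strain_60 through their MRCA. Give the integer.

The MRCA of strain_67 and strain_60 is the node subtending ((((strain_60,(strain_56,strain_28)),(strain_16,strain_17)),(strain_4,(strain_50,(strain_12,strain_48)))),strain_67).
From strain_67 up to that node: 1 branch. From strain_60 up to the same node: 4 branches. Total: 1 + 4 = 5.

5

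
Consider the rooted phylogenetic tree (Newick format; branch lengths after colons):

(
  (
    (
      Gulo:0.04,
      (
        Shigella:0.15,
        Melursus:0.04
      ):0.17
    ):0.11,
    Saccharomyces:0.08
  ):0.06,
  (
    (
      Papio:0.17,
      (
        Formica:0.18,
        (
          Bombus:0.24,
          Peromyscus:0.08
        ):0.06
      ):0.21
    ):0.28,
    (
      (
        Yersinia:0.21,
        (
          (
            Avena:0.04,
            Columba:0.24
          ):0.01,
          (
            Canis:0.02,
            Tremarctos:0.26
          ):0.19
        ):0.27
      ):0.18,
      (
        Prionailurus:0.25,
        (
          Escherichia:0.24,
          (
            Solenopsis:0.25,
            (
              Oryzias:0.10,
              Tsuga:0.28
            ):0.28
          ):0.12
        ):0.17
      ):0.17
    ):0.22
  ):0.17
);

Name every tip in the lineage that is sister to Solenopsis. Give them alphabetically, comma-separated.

Solenopsis attaches to the tree at the node subtending (Solenopsis,(Oryzias,Tsuga)).
The other lineage descending from that same node — the sister group — is (Oryzias,Tsuga); its 2 tips in alphabetical order are the answer.

Oryzias, Tsuga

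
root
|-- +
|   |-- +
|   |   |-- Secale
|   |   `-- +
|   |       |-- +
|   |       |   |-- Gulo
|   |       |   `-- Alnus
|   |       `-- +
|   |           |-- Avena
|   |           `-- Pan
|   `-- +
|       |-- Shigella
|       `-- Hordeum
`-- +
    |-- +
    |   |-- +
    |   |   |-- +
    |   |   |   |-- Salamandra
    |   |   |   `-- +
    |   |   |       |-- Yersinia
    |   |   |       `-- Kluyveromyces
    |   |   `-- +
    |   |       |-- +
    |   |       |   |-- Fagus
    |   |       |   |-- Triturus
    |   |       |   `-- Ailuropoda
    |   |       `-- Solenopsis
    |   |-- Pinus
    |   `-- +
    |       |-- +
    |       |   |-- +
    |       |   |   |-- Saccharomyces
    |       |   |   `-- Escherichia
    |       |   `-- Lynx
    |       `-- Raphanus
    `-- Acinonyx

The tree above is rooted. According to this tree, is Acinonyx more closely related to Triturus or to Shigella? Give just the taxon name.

Triturus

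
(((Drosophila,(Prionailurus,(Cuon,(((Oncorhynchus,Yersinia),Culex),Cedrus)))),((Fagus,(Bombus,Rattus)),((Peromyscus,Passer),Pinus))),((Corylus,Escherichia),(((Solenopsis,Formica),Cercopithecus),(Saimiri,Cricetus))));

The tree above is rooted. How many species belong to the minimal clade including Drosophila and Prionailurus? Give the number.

7

The MRCA of Drosophila and Prionailurus is the node subtending (Drosophila,(Prionailurus,(Cuon,(((Oncorhynchus,Yersinia),Culex),Cedrus)))).
That clade contains 7 terminal taxa: Cedrus, Culex, Cuon, Drosophila, Oncorhynchus, Prionailurus, Yersinia.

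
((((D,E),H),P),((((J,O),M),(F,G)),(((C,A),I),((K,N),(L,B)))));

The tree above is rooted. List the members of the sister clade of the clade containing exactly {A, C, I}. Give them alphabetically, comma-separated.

The clade containing exactly {A, C, I} attaches to the tree at the node subtending (((C,A),I),((K,N),(L,B))).
The other lineage descending from that same node — the sister group — is ((K,N),(L,B)); its 4 tips in alphabetical order are the answer.

B, K, L, N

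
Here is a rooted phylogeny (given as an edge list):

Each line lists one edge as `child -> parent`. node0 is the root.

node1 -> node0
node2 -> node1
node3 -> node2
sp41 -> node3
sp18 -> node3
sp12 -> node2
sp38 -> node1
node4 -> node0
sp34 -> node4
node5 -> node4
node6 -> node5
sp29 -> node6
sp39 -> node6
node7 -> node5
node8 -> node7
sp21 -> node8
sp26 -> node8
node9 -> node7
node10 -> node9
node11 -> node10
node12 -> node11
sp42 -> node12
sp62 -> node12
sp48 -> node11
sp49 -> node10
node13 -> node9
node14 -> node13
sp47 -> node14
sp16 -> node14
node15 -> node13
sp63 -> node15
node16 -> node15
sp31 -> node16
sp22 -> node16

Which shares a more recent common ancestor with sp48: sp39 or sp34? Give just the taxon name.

The MRCA of sp48 and sp39 subtends ((sp29,sp39),((sp21,sp26),((((sp42,sp62),sp48),sp49),((sp47,sp16),(sp63,(sp31,sp22)))))) (13 taxa).
The MRCA of sp48 and sp34 subtends (sp34,((sp29,sp39),((sp21,sp26),((((sp42,sp62),sp48),sp49),((sp47,sp16),(sp63,(sp31,sp22))))))) (14 taxa).
The first is nested inside the second, so sp48 shares a more recent common ancestor with sp39.

sp39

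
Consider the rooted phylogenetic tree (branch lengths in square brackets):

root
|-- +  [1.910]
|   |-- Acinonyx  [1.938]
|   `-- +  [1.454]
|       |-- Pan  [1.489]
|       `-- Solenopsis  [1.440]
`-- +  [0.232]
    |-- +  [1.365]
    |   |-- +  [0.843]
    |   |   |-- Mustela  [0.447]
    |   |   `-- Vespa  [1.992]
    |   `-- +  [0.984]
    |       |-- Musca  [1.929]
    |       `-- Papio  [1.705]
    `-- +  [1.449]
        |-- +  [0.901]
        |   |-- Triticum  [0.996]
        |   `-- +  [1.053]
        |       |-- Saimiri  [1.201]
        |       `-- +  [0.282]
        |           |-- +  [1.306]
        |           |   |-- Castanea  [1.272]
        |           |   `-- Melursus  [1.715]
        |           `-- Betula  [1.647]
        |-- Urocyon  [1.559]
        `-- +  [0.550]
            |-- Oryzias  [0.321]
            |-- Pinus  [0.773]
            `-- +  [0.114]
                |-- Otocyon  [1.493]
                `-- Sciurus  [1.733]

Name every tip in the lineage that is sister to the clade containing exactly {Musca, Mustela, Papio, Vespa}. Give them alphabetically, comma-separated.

The clade containing exactly {Musca, Mustela, Papio, Vespa} attaches to the tree at the node subtending (((Mustela,Vespa),(Musca,Papio)),((Triticum,(Saimiri,((Castanea,Melursus),Betula))),Urocyon,(Oryzias,Pinus,(Otocyon,Sciurus)))).
The other lineage descending from that same node — the sister group — is ((Triticum,(Saimiri,((Castanea,Melursus),Betula))),Urocyon,(Oryzias,Pinus,(Otocyon,Sciurus))); its 10 tips in alphabetical order are the answer.

Betula, Castanea, Melursus, Oryzias, Otocyon, Pinus, Saimiri, Sciurus, Triticum, Urocyon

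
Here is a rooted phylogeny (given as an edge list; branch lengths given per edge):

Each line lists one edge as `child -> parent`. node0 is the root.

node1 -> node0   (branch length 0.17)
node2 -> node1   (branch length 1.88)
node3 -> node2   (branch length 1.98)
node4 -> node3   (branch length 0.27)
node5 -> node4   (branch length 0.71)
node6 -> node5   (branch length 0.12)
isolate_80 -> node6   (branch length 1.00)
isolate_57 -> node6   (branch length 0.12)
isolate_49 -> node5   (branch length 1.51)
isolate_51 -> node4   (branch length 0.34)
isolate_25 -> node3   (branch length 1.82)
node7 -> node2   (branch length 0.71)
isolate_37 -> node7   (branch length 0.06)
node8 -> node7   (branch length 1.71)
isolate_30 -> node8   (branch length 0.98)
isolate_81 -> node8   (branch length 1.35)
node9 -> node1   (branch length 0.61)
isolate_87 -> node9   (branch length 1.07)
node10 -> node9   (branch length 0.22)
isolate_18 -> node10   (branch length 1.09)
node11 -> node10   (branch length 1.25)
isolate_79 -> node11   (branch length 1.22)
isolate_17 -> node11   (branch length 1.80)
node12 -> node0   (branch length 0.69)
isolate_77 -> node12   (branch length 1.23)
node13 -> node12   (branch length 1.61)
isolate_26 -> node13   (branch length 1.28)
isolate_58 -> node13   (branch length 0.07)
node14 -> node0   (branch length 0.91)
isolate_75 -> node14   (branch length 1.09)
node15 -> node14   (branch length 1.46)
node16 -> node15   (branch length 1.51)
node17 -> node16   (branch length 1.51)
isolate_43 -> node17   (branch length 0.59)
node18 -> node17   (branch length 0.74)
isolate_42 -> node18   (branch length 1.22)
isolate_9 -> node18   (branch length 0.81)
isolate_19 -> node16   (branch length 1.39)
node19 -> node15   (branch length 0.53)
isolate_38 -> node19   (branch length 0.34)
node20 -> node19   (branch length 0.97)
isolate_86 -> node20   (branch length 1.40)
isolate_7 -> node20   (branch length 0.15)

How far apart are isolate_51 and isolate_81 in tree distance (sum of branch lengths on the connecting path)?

6.36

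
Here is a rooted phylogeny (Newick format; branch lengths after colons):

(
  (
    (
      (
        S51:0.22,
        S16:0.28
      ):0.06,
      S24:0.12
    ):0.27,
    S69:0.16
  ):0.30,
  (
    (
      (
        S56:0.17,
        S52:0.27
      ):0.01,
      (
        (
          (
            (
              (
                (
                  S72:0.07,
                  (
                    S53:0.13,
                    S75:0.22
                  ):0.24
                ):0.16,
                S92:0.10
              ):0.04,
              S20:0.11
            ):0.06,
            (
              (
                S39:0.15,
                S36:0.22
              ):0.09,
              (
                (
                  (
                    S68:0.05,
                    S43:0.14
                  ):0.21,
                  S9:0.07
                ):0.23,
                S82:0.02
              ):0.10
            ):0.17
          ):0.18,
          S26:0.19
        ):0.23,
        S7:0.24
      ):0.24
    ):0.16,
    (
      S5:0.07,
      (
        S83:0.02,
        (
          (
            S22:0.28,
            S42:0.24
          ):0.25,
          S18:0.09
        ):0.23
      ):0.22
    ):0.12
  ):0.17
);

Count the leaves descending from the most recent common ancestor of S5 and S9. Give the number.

The MRCA of S5 and S9 is the node subtending (((S56,S52),((((((S72,(S53,S75)),S92),S20),((S39,S36),(((S68,S43),S9),S82))),S26),S7)),(S5,(S83,((S22,S42),S18)))).
That clade contains 20 terminal taxa: S18, S20, S22, S26, S36, S39, S42, S43, S5, S52, S53, S56, S68, S7, S72, S75, S82, S83, S9, S92.

20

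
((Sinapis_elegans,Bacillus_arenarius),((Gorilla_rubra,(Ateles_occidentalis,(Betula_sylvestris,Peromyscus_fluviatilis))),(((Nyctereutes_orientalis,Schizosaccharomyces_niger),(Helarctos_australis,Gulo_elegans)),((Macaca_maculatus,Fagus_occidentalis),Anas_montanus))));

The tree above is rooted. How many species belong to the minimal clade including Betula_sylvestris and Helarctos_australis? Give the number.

11

The MRCA of Betula_sylvestris and Helarctos_australis is the node subtending ((Gorilla_rubra,(Ateles_occidentalis,(Betula_sylvestris,Peromyscus_fluviatilis))),(((Nyctereutes_orientalis,Schizosaccharomyces_niger),(Helarctos_australis,Gulo_elegans)),((Macaca_maculatus,Fagus_occidentalis),Anas_montanus))).
That clade contains 11 terminal taxa: Anas_montanus, Ateles_occidentalis, Betula_sylvestris, Fagus_occidentalis, Gorilla_rubra, Gulo_elegans, Helarctos_australis, Macaca_maculatus, Nyctereutes_orientalis, Peromyscus_fluviatilis, Schizosaccharomyces_niger.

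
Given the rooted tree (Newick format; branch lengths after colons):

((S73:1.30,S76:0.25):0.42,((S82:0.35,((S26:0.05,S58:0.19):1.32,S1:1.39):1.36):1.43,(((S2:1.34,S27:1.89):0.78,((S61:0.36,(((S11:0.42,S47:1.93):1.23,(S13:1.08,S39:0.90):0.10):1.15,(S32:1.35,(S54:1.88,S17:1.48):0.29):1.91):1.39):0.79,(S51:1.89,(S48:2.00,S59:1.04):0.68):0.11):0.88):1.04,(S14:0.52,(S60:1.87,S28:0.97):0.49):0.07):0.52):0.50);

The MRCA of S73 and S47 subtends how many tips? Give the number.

The MRCA of S73 and S47 is the root, so the clade is the entire tree.
That clade contains 22 terminal taxa: S1, S11, S13, S14, S17, S2, S26, S27, S28, S32, S39, S47, S48, S51, S54, S58, S59, S60, S61, S73, S76, S82.

22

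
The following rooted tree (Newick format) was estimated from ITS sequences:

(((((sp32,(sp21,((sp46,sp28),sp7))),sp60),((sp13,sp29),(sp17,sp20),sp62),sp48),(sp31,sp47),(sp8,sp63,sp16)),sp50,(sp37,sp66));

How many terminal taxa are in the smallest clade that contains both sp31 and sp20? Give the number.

17

The MRCA of sp31 and sp20 is the node subtending ((((sp32,(sp21,((sp46,sp28),sp7))),sp60),((sp13,sp29),(sp17,sp20),sp62),sp48),(sp31,sp47),(sp8,sp63,sp16)).
That clade contains 17 terminal taxa: sp13, sp16, sp17, sp20, sp21, sp28, sp29, sp31, sp32, sp46, sp47, sp48, sp60, sp62, sp63, sp7, sp8.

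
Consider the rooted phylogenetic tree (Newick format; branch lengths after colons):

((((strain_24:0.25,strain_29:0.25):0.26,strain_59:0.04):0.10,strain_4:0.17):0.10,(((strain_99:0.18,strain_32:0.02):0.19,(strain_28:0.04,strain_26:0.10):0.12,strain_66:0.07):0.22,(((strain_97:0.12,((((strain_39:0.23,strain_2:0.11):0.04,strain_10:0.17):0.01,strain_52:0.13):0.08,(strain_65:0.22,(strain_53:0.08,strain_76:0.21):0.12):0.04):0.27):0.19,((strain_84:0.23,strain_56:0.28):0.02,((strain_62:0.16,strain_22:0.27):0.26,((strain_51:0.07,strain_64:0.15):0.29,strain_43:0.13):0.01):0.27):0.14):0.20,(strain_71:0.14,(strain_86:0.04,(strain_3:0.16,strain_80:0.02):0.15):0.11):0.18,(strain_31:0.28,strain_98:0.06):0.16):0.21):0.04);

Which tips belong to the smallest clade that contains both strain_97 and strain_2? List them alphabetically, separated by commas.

strain_10, strain_2, strain_39, strain_52, strain_53, strain_65, strain_76, strain_97

Tracing strain_97: it sits inside (strain_97,((((strain_39,strain_2),strain_10),strain_52),(strain_65,(strain_53,strain_76)))).
Tracing strain_2: it sits inside (strain_39,strain_2).
The smallest clade enclosing both is (strain_97,((((strain_39,strain_2),strain_10),strain_52),(strain_65,(strain_53,strain_76)))); the answer is its 8 terminal taxa in alphabetical order.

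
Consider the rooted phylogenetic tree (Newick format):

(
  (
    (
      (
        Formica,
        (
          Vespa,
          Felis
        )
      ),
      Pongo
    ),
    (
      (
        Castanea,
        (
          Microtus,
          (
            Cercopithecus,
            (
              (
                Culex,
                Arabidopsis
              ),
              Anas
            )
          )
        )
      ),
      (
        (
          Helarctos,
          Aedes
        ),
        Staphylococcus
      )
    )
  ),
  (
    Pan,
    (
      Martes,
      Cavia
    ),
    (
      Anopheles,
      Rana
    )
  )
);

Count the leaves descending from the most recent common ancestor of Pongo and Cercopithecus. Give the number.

13

The MRCA of Pongo and Cercopithecus is the node subtending (((Formica,(Vespa,Felis)),Pongo),((Castanea,(Microtus,(Cercopithecus,((Culex,Arabidopsis),Anas)))),((Helarctos,Aedes),Staphylococcus))).
That clade contains 13 terminal taxa: Aedes, Anas, Arabidopsis, Castanea, Cercopithecus, Culex, Felis, Formica, Helarctos, Microtus, Pongo, Staphylococcus, Vespa.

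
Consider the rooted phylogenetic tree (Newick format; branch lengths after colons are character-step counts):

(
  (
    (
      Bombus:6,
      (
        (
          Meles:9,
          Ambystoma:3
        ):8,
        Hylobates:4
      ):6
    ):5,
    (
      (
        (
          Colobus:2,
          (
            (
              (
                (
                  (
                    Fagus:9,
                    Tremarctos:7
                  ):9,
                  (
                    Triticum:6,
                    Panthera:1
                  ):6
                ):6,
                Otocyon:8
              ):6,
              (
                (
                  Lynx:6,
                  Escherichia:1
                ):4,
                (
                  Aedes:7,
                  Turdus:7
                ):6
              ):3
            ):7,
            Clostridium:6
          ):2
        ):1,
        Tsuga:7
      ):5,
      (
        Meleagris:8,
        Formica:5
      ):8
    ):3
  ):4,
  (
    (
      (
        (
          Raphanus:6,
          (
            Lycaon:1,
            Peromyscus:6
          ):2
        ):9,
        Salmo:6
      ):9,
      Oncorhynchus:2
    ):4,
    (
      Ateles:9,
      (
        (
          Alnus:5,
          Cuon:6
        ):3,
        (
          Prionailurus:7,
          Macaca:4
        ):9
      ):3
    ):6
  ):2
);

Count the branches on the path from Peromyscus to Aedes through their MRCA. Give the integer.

15

The MRCA of Peromyscus and Aedes is the root of the tree.
From Peromyscus up to that node: 6 branches. From Aedes up to the same node: 9 branches. Total: 6 + 9 = 15.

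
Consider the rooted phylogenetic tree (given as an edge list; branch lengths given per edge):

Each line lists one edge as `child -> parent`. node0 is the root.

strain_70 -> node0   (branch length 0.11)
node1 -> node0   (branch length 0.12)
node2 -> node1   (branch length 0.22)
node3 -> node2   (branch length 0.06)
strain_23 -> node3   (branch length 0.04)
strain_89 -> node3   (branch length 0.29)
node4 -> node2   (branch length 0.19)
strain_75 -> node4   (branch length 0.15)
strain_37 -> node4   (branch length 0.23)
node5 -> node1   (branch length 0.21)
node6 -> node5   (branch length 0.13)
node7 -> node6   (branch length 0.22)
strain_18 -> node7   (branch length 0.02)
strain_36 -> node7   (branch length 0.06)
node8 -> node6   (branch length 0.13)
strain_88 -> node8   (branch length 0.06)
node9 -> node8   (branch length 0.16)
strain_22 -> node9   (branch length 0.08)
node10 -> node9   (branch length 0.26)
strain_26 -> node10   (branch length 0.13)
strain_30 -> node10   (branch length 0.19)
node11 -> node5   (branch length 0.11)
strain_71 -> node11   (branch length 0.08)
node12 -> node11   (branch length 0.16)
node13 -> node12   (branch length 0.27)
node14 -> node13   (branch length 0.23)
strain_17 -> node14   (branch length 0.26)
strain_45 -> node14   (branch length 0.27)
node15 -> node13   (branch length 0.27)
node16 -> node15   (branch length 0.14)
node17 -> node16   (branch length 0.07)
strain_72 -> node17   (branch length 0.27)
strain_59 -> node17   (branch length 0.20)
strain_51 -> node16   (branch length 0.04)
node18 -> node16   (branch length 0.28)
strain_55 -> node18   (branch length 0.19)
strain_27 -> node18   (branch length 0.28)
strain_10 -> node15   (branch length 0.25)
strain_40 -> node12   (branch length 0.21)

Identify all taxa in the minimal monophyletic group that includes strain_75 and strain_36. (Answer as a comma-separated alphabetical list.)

Tracing strain_75: it sits inside (strain_75,strain_37).
Tracing strain_36: it sits inside (strain_18,strain_36).
The smallest clade enclosing both is (((strain_23,strain_89),(strain_75,strain_37)),(((strain_18,strain_36),(strain_88,(strain_22,(strain_26,strain_30)))),(strain_71,(((strain_17,strain_45),(((strain_72,strain_59),strain_51,(strain_55,strain_27)),strain_10)),strain_40)))); the answer is its 20 terminal taxa in alphabetical order.

strain_10, strain_17, strain_18, strain_22, strain_23, strain_26, strain_27, strain_30, strain_36, strain_37, strain_40, strain_45, strain_51, strain_55, strain_59, strain_71, strain_72, strain_75, strain_88, strain_89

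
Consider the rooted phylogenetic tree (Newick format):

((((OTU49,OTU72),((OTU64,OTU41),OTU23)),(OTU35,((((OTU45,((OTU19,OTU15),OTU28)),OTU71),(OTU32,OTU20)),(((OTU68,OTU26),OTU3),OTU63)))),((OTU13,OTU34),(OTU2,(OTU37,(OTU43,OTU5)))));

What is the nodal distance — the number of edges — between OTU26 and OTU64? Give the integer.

10

The MRCA of OTU26 and OTU64 is the node subtending (((OTU49,OTU72),((OTU64,OTU41),OTU23)),(OTU35,((((OTU45,((OTU19,OTU15),OTU28)),OTU71),(OTU32,OTU20)),(((OTU68,OTU26),OTU3),OTU63)))).
From OTU26 up to that node: 6 branches. From OTU64 up to the same node: 4 branches. Total: 6 + 4 = 10.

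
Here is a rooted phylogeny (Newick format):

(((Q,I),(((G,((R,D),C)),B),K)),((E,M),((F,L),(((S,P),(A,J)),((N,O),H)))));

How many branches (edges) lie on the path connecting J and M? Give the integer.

The MRCA of J and M is the node subtending ((E,M),((F,L),(((S,P),(A,J)),((N,O),H)))).
From J up to that node: 5 branches. From M up to the same node: 2 branches. Total: 5 + 2 = 7.

7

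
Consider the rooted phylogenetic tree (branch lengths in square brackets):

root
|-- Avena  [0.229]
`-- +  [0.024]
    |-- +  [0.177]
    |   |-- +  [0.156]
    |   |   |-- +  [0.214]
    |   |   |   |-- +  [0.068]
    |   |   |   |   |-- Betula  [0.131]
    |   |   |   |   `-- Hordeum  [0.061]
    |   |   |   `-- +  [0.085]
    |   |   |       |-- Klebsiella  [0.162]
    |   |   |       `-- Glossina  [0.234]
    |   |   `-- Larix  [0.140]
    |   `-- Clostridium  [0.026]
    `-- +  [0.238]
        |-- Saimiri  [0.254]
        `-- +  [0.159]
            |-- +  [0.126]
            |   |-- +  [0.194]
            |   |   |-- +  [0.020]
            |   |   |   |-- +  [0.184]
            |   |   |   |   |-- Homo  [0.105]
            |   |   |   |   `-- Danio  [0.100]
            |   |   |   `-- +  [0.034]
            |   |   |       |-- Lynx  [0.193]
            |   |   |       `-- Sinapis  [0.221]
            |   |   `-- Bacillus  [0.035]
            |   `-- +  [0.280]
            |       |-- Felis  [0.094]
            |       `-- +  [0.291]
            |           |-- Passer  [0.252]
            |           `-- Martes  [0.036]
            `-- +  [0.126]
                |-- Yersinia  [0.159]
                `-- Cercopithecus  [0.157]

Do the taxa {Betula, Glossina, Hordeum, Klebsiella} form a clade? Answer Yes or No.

The most recent common ancestor of these taxa subtends ((Betula,Hordeum),(Klebsiella,Glossina)).
That clade has exactly 4 tips — every listed taxon and nothing else — so the group is monophyletic.

Yes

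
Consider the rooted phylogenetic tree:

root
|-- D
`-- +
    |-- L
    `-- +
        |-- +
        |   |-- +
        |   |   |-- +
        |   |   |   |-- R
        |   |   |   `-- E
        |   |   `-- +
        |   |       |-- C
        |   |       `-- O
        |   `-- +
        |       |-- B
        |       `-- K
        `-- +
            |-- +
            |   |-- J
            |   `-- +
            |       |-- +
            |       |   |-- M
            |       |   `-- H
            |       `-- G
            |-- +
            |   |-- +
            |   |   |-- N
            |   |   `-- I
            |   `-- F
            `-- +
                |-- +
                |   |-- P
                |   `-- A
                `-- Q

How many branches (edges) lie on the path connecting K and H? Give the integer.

The MRCA of K and H is the node subtending ((((R,E),(C,O)),(B,K)),((J,((M,H),G)),((N,I),F),((P,A),Q))).
From K up to that node: 3 branches. From H up to the same node: 5 branches. Total: 3 + 5 = 8.

8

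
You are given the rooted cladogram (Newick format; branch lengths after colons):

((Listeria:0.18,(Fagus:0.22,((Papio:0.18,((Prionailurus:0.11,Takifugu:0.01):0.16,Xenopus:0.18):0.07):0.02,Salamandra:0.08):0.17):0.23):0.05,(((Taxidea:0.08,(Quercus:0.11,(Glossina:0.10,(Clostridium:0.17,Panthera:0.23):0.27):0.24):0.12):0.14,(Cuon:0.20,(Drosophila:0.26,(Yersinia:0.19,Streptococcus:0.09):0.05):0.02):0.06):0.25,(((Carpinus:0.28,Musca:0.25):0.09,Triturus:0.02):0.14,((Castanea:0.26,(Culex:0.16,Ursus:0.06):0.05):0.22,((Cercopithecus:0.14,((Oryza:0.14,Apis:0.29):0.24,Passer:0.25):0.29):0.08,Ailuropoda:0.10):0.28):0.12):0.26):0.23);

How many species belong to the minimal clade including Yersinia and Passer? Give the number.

The MRCA of Yersinia and Passer is the node subtending (((Taxidea,(Quercus,(Glossina,(Clostridium,Panthera)))),(Cuon,(Drosophila,(Yersinia,Streptococcus)))),(((Carpinus,Musca),Triturus),((Castanea,(Culex,Ursus)),((Cercopithecus,((Oryza,Apis),Passer)),Ailuropoda)))).
That clade contains 20 terminal taxa: Ailuropoda, Apis, Carpinus, Castanea, Cercopithecus, Clostridium, Culex, Cuon, Drosophila, Glossina, Musca, Oryza, Panthera, Passer, Quercus, Streptococcus, Taxidea, Triturus, Ursus, Yersinia.

20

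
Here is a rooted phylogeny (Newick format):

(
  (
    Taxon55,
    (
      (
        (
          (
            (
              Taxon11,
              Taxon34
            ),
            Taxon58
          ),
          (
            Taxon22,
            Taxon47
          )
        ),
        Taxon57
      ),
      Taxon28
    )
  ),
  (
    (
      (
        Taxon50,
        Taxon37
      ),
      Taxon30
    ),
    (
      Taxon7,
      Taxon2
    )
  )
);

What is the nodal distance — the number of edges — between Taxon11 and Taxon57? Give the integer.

The MRCA of Taxon11 and Taxon57 is the node subtending ((((Taxon11,Taxon34),Taxon58),(Taxon22,Taxon47)),Taxon57).
From Taxon11 up to that node: 4 branches. From Taxon57 up to the same node: 1 branch. Total: 4 + 1 = 5.

5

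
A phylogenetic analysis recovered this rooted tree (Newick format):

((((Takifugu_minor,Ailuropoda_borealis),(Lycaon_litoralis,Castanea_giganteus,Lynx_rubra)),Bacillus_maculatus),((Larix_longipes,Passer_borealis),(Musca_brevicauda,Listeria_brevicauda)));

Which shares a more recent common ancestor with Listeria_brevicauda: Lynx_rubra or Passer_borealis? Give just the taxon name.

The MRCA of Listeria_brevicauda and Passer_borealis subtends ((Larix_longipes,Passer_borealis),(Musca_brevicauda,Listeria_brevicauda)) (4 taxa).
The MRCA of Listeria_brevicauda and Lynx_rubra is the root, subtending the entire tree (10 taxa).
The first is nested inside the second, so Listeria_brevicauda shares a more recent common ancestor with Passer_borealis.

Passer_borealis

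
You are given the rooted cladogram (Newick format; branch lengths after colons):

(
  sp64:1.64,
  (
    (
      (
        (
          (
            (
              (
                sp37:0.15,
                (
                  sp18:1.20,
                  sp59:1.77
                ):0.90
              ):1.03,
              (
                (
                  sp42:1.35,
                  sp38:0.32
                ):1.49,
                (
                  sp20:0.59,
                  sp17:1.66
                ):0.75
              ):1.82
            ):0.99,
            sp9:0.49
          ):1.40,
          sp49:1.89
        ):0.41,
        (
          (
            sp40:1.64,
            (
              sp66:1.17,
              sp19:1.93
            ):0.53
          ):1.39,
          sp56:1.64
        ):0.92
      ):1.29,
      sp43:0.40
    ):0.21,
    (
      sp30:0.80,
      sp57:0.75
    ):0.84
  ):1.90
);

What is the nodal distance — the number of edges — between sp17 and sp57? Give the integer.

10

The MRCA of sp17 and sp57 is the node subtending (((((((sp37,(sp18,sp59)),((sp42,sp38),(sp20,sp17))),sp9),sp49),((sp40,(sp66,sp19)),sp56)),sp43),(sp30,sp57)).
From sp17 up to that node: 8 branches. From sp57 up to the same node: 2 branches. Total: 8 + 2 = 10.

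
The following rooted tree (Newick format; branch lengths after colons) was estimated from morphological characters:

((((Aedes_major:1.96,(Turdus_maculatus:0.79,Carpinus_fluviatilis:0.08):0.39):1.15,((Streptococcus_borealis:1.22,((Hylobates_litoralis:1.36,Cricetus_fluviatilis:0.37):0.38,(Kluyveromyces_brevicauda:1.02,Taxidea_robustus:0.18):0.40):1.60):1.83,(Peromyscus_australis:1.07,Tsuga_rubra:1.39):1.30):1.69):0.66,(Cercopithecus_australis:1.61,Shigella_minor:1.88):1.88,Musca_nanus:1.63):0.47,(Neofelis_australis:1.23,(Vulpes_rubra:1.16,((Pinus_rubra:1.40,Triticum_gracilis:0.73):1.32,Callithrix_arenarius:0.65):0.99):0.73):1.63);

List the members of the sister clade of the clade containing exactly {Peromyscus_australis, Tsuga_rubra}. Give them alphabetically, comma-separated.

Cricetus_fluviatilis, Hylobates_litoralis, Kluyveromyces_brevicauda, Streptococcus_borealis, Taxidea_robustus

The clade containing exactly {Peromyscus_australis, Tsuga_rubra} attaches to the tree at the node subtending ((Streptococcus_borealis,((Hylobates_litoralis,Cricetus_fluviatilis),(Kluyveromyces_brevicauda,Taxidea_robustus))),(Peromyscus_australis,Tsuga_rubra)).
The other lineage descending from that same node — the sister group — is (Streptococcus_borealis,((Hylobates_litoralis,Cricetus_fluviatilis),(Kluyveromyces_brevicauda,Taxidea_robustus))); its 5 tips in alphabetical order are the answer.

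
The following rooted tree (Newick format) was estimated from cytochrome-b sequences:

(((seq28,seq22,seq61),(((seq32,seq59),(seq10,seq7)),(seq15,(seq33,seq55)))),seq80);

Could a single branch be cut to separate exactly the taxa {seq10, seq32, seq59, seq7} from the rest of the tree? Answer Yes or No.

The most recent common ancestor of these taxa subtends ((seq32,seq59),(seq10,seq7)).
That clade has exactly 4 tips — every listed taxon and nothing else — so the group is monophyletic.

Yes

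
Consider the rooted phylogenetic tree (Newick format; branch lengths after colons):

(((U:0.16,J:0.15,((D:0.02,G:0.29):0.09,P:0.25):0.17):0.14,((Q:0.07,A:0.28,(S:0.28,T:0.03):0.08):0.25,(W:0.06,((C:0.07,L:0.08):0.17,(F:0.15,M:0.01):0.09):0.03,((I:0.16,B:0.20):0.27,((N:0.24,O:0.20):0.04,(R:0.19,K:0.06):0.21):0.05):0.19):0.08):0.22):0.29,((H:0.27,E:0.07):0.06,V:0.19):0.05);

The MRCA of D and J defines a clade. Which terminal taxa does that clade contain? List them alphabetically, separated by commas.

D, G, J, P, U

Tracing D: it sits inside (D,G).
Tracing J: it sits inside (U,J,((D,G),P)).
The smallest clade enclosing both is (U,J,((D,G),P)); the answer is its 5 terminal taxa in alphabetical order.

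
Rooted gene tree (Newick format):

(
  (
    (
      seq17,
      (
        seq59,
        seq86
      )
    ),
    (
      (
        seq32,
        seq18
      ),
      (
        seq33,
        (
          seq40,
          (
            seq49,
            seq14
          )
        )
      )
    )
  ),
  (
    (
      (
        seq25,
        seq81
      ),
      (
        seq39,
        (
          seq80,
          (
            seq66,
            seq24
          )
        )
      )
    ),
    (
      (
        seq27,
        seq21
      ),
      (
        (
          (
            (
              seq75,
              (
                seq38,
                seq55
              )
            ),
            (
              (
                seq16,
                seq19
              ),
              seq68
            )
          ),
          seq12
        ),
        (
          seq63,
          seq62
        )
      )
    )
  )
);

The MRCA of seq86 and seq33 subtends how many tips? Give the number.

The MRCA of seq86 and seq33 is the node subtending ((seq17,(seq59,seq86)),((seq32,seq18),(seq33,(seq40,(seq49,seq14))))).
That clade contains 9 terminal taxa: seq14, seq17, seq18, seq32, seq33, seq40, seq49, seq59, seq86.

9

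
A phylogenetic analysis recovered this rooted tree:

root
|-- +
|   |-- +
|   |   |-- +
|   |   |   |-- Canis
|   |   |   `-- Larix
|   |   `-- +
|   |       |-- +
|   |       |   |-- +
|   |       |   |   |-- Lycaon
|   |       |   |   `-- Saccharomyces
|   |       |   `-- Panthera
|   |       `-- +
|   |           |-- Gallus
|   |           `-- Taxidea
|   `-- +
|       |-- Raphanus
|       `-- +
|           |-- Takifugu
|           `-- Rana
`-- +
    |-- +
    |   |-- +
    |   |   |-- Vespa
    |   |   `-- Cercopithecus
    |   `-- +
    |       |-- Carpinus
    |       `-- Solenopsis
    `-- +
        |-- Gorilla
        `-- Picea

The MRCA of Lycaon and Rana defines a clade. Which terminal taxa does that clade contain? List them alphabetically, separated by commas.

Tracing Lycaon: it sits inside (Lycaon,Saccharomyces).
Tracing Rana: it sits inside (Takifugu,Rana).
The smallest clade enclosing both is (((Canis,Larix),(((Lycaon,Saccharomyces),Panthera),(Gallus,Taxidea))),(Raphanus,(Takifugu,Rana))); the answer is its 10 terminal taxa in alphabetical order.

Canis, Gallus, Larix, Lycaon, Panthera, Rana, Raphanus, Saccharomyces, Takifugu, Taxidea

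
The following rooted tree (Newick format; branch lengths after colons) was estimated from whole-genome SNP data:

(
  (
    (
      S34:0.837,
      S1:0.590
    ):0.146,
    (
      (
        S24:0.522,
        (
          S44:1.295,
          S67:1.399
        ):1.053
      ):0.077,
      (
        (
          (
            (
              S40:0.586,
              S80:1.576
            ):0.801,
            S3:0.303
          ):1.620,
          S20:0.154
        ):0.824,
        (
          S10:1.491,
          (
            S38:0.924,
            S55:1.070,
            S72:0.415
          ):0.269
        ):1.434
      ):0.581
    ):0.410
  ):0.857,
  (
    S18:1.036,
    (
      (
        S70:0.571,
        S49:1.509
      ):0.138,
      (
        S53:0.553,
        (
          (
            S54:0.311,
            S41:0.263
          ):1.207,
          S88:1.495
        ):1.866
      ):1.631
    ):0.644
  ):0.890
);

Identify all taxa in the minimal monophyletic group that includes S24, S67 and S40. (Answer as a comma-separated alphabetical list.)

Tracing S24: it sits inside (S24,(S44,S67)).
Tracing S67: it sits inside (S44,S67).
Tracing S40: it sits inside (S40,S80).
The smallest clade enclosing all 3 is ((S24,(S44,S67)),((((S40,S80),S3),S20),(S10,(S38,S55,S72)))); the answer is its 11 terminal taxa in alphabetical order.

S10, S20, S24, S3, S38, S40, S44, S55, S67, S72, S80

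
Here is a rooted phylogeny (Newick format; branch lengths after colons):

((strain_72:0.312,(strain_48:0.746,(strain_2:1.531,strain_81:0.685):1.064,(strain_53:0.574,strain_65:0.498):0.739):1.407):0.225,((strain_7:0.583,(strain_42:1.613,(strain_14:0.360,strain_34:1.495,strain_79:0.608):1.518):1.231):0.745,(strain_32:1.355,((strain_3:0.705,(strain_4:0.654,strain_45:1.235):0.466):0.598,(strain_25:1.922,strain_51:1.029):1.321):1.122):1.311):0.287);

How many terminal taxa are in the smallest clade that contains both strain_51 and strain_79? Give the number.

The MRCA of strain_51 and strain_79 is the node subtending ((strain_7,(strain_42,(strain_14,strain_34,strain_79))),(strain_32,((strain_3,(strain_4,strain_45)),(strain_25,strain_51)))).
That clade contains 11 terminal taxa: strain_14, strain_25, strain_3, strain_32, strain_34, strain_4, strain_42, strain_45, strain_51, strain_7, strain_79.

11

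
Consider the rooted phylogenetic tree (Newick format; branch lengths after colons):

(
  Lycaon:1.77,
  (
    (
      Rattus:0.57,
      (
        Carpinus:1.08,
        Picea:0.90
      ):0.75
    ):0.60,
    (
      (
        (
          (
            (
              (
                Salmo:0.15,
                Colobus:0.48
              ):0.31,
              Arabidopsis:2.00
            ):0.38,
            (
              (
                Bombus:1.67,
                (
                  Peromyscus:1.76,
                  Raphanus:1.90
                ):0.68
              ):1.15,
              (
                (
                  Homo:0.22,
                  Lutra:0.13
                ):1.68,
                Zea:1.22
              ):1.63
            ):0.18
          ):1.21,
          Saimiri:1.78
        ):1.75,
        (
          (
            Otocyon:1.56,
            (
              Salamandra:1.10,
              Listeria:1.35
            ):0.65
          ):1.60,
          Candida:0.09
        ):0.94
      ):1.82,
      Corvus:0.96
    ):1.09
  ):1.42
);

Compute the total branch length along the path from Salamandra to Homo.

10.96

The path runs Salamandra → … → MRCA → … → Homo; the MRCA is the node subtending (((((Salmo,Colobus),Arabidopsis),((Bombus,(Peromyscus,Raphanus)),((Homo,Lutra),Zea))),Saimiri),((Otocyon,(Salamandra,Listeria)),Candida)).
Branch lengths along that path: 1.10 + 0.65 + 1.60 + 0.94 + 1.75 + 1.21 + 0.18 + 1.63 + 1.68 + 0.22 = 10.96.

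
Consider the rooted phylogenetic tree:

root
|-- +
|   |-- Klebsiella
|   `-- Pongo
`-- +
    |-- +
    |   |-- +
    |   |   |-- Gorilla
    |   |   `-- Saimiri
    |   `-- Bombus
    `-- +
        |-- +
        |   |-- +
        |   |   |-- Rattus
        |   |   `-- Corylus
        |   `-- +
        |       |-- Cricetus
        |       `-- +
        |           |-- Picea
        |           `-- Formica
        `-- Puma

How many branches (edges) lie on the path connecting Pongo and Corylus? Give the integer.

7

The MRCA of Pongo and Corylus is the root of the tree.
From Pongo up to that node: 2 branches. From Corylus up to the same node: 5 branches. Total: 2 + 5 = 7.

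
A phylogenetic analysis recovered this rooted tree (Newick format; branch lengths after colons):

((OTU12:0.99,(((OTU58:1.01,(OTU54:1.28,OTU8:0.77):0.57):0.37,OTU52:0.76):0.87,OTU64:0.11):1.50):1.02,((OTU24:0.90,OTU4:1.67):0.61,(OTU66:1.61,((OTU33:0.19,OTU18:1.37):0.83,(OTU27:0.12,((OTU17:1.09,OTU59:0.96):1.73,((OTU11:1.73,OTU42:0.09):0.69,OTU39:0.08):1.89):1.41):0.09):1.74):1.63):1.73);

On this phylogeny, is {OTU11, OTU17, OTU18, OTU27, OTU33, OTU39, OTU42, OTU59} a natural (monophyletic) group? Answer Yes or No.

Yes

The most recent common ancestor of these taxa subtends ((OTU33,OTU18),(OTU27,((OTU17,OTU59),((OTU11,OTU42),OTU39)))).
That clade has exactly 8 tips — every listed taxon and nothing else — so the group is monophyletic.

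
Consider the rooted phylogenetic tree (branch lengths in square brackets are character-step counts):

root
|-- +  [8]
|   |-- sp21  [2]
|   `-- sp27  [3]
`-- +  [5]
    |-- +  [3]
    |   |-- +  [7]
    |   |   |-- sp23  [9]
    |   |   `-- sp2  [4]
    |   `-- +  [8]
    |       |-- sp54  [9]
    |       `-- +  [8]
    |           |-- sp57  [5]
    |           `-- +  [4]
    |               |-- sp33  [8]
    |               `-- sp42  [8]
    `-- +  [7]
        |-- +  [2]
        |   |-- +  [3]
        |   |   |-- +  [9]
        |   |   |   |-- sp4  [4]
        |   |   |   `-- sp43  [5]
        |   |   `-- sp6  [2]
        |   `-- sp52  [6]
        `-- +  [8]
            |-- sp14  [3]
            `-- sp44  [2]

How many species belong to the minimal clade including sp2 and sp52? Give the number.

12

The MRCA of sp2 and sp52 is the node subtending (((sp23,sp2),(sp54,(sp57,(sp33,sp42)))),((((sp4,sp43),sp6),sp52),(sp14,sp44))).
That clade contains 12 terminal taxa: sp14, sp2, sp23, sp33, sp4, sp42, sp43, sp44, sp52, sp54, sp57, sp6.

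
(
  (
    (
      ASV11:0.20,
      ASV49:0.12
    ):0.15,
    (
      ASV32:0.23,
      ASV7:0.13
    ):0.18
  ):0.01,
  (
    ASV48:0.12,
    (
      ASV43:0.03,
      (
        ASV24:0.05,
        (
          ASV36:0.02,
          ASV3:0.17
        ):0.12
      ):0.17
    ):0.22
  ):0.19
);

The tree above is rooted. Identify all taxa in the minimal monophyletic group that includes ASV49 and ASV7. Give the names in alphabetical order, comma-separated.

Tracing ASV49: it sits inside (ASV11,ASV49).
Tracing ASV7: it sits inside (ASV32,ASV7).
The smallest clade enclosing both is ((ASV11,ASV49),(ASV32,ASV7)); the answer is its 4 terminal taxa in alphabetical order.

ASV11, ASV32, ASV49, ASV7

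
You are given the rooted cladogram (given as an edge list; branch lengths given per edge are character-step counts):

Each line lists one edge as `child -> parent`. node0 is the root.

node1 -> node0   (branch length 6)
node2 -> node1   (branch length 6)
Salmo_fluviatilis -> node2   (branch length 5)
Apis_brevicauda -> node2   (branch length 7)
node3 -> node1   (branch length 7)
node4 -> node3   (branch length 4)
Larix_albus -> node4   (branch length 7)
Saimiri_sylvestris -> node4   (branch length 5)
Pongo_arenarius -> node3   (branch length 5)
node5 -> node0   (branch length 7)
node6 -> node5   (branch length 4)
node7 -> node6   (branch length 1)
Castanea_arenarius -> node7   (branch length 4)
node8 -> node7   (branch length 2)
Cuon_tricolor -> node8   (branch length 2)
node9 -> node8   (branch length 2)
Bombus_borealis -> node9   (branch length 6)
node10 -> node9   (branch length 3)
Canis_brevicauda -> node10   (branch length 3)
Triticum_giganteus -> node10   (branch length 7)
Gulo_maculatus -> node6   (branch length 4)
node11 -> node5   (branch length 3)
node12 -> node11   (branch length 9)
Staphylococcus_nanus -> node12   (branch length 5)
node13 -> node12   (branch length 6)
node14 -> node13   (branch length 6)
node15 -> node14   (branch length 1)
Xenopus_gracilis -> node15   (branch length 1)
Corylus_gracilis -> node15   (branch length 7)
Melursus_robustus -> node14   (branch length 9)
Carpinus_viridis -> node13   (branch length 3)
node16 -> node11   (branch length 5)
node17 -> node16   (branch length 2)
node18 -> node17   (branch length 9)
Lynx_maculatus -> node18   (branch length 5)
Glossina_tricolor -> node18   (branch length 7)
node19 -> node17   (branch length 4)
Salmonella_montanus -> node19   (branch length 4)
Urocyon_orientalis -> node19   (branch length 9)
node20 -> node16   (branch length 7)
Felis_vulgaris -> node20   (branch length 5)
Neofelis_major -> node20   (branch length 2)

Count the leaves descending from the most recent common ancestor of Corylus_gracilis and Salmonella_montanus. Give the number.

The MRCA of Corylus_gracilis and Salmonella_montanus is the node subtending ((Staphylococcus_nanus,(((Xenopus_gracilis,Corylus_gracilis),Melursus_robustus),Carpinus_viridis)),(((Lynx_maculatus,Glossina_tricolor),(Salmonella_montanus,Urocyon_orientalis)),(Felis_vulgaris,Neofelis_major))).
That clade contains 11 terminal taxa: Carpinus_viridis, Corylus_gracilis, Felis_vulgaris, Glossina_tricolor, Lynx_maculatus, Melursus_robustus, Neofelis_major, Salmonella_montanus, Staphylococcus_nanus, Urocyon_orientalis, Xenopus_gracilis.

11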